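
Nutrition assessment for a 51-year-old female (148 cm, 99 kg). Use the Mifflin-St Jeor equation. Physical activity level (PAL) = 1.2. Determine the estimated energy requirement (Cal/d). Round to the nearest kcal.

Mifflin-St Jeor (female): BMR = 10(99) + 6.25(148) − 5(51) − 161 = 990 + 925 − 255 − 161 = 1499 kcal/day.
TEE = BMR × activity factor = 1499 × 1.2 = 1798.8 kcal/day.

1799 Cal/d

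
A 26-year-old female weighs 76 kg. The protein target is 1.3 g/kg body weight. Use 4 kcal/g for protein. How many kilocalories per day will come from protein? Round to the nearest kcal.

Protein = 1.3 g/kg × 76 kg = 98.8 g/day.
Protein energy = 98.8 g × 4 kcal/g = 395.2 kcal/day.

395 kcal/day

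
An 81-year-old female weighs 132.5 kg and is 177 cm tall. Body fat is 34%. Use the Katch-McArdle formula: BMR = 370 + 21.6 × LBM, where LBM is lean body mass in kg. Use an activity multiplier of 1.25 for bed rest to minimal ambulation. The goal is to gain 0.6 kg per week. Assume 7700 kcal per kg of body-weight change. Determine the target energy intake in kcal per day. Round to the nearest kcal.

3484 kcal per day

LBM = 132.5 × (1 − 0.34) = 87.45 kg. Katch-McArdle: BMR = 370 + 21.6 × 87.45 = 2258.92 kcal/day.
TEE = 2258.92 × 1.25 = 2823.65 kcal/day.
Required daily surplus = 0.6 × 7700 ÷ 7 = 660 kcal/day.
Target intake = 2823.65 + 660 = 3483.65 kcal/day.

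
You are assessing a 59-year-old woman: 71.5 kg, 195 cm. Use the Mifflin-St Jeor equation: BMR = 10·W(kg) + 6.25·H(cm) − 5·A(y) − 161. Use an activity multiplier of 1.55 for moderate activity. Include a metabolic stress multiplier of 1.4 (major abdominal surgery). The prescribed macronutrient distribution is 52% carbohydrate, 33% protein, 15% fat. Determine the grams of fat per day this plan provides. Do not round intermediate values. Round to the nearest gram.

Mifflin-St Jeor (female): BMR = 10(71.5) + 6.25(195) − 5(59) − 161 = 715 + 1218.75 − 295 − 161 = 1477.75 kcal/day.
TEE = 1477.75 × 1.55 = 2290.5125 kcal/day.
With stress factor 1.4: 2290.5125 × 1.4 = 3206.7175 kcal/day.
Fat energy = 15% × 3206.7175 = 481.0076 kcal.
Fat = 481.0076 ÷ 9 kcal/g = 53.4453 g.

53 g/day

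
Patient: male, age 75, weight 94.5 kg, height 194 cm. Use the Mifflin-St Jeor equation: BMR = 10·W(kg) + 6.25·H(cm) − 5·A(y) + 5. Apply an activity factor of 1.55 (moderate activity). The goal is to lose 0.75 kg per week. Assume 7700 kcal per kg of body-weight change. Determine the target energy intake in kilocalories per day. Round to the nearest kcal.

Mifflin-St Jeor (male): BMR = 10(94.5) + 6.25(194) − 5(75) + 5 = 945 + 1212.5 − 375 + 5 = 1787.5 kcal/day.
TEE = 1787.5 × 1.55 = 2770.625 kcal/day.
Required daily deficit = 0.75 × 7700 ÷ 7 = 825 kcal/day.
Target intake = 2770.625 − 825 = 1945.625 kcal/day.

1946 kilocalories per day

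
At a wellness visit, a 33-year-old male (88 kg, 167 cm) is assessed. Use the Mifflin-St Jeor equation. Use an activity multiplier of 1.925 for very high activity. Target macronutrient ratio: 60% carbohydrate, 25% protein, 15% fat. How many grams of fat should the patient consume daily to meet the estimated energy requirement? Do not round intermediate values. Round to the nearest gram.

57 g/day

Mifflin-St Jeor (male): BMR = 10(88) + 6.25(167) − 5(33) + 5 = 880 + 1043.75 − 165 + 5 = 1763.75 kcal/day.
TEE = 1763.75 × 1.925 = 3395.2188 kcal/day.
Fat energy = 15% × 3395.2188 = 509.2828 kcal.
Fat = 509.2828 ÷ 9 kcal/g = 56.587 g.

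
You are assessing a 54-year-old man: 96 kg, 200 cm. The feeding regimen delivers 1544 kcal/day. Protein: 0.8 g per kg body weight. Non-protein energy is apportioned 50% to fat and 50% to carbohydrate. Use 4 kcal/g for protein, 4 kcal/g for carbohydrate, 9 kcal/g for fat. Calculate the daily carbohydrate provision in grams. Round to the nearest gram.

155 g/day

Protein = 0.8 × 96 = 76.8 g → 76.8 × 4 = 307.2 kcal.
Non-protein calories = 1544 − 307.2 = 1236.8 kcal.
Fat: 50% × 1236.8 = 618.4 kcal; carbohydrate: 618.4 kcal.
Carbohydrate: 618.4 kcal ÷ 4 kcal/g = 154.6 g.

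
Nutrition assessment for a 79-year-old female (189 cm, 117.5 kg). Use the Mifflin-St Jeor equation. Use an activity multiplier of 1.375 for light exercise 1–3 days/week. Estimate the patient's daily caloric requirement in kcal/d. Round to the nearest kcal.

Mifflin-St Jeor (female): BMR = 10(117.5) + 6.25(189) − 5(79) − 161 = 1175 + 1181.25 − 395 − 161 = 1800.25 kcal/day.
TEE = BMR × activity factor = 1800.25 × 1.375 = 2475.3438 kcal/day.

2475 kcal/d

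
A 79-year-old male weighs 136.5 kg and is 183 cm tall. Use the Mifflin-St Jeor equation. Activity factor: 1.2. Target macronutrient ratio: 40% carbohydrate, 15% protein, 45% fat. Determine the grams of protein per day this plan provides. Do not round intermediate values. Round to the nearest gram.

95 g/day

Mifflin-St Jeor (male): BMR = 10(136.5) + 6.25(183) − 5(79) + 5 = 1365 + 1143.75 − 395 + 5 = 2118.75 kcal/day.
TEE = 2118.75 × 1.2 = 2542.5 kcal/day.
Protein energy = 15% × 2542.5 = 381.375 kcal.
Protein = 381.375 ÷ 4 kcal/g = 95.3438 g.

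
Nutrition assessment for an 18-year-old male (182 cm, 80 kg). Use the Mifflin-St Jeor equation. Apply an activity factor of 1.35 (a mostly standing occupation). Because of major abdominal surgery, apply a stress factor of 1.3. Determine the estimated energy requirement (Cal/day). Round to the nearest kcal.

Mifflin-St Jeor (male): BMR = 10(80) + 6.25(182) − 5(18) + 5 = 800 + 1137.5 − 90 + 5 = 1852.5 kcal/day.
TEE = BMR × activity factor = 1852.5 × 1.35 = 2500.875 kcal/day.
Apply stress factor: 2500.875 × 1.3 = 3251.1375 kcal/day.

3251 Cal/day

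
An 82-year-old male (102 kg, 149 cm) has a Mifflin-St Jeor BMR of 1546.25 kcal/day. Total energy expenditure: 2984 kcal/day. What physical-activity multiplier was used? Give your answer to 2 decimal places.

Activity factor = TEE ÷ BMR = 2984 ÷ 1546.25 = 1.93.

1.93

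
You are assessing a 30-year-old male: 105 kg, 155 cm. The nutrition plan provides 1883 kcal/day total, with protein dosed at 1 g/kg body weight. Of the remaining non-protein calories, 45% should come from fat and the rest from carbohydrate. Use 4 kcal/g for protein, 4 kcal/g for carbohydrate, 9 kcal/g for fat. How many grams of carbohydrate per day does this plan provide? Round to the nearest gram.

201 g/day

Protein = 1 × 105 = 105 g → 105 × 4 = 420 kcal.
Non-protein calories = 1883 − 420 = 1463 kcal.
Fat: 45% × 1463 = 658.35 kcal; carbohydrate: 804.65 kcal.
Carbohydrate: 804.65 kcal ÷ 4 kcal/g = 201.1625 g.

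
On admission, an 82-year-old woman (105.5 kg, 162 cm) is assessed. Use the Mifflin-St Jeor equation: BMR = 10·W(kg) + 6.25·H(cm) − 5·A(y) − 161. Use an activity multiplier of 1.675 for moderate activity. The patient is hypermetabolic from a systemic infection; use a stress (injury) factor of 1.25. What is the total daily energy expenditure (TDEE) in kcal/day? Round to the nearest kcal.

Mifflin-St Jeor (female): BMR = 10(105.5) + 6.25(162) − 5(82) − 161 = 1055 + 1012.5 − 410 − 161 = 1496.5 kcal/day.
TEE = BMR × activity factor = 1496.5 × 1.675 = 2506.6375 kcal/day.
Apply stress factor: 2506.6375 × 1.25 = 3133.2969 kcal/day.

3133 kcal/day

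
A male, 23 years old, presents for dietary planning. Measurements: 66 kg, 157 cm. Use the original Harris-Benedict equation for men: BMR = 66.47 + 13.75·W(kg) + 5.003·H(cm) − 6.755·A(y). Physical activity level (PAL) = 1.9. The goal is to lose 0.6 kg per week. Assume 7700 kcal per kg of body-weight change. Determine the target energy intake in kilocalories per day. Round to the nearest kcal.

Harris-Benedict: BMR = 66.47 + 13.75(66) + 5.003(157) − 6.755(23) = 1604.076 kcal/day.
TEE = 1604.076 × 1.9 = 3047.7444 kcal/day.
Required daily deficit = 0.6 × 7700 ÷ 7 = 660 kcal/day.
Target intake = 3047.7444 − 660 = 2387.7444 kcal/day.

2388 kilocalories per day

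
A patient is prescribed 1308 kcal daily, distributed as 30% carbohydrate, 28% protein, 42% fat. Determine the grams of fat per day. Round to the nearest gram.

Fat energy = 42% × 1308 = 549.36 kcal.
At 9 kcal/g: 549.36 ÷ 9 = 61.04 g.

61 g/day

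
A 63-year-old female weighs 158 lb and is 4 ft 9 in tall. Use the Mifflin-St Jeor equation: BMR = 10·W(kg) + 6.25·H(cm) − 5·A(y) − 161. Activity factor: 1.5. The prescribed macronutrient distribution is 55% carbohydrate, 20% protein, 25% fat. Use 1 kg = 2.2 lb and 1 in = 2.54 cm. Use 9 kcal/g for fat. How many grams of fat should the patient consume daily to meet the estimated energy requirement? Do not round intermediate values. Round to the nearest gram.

Convert to metric: weight = 158 ÷ 2.2 = 71.8182 kg; height = (4×12 + 9) × 2.54 = 57 × 2.54 = 144.78 cm.
Mifflin-St Jeor (female): BMR = 10(71.8182) + 6.25(144.78) − 5(63) − 161 = 718.1818 + 904.875 − 315 − 161 = 1147.0568 kcal/day.
TEE = 1147.0568 × 1.5 = 1720.5852 kcal/day.
Fat energy = 25% × 1720.5852 = 430.1463 kcal.
Fat = 430.1463 ÷ 9 kcal/g = 47.794 g.

48 g/day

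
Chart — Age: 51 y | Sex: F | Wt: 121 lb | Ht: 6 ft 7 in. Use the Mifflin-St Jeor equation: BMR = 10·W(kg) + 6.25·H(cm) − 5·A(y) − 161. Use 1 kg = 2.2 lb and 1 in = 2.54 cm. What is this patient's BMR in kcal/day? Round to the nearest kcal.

1388 kcal/day

Convert to metric: weight = 121 ÷ 2.2 = 55 kg; height = (6×12 + 7) × 2.54 = 79 × 2.54 = 200.66 cm.
Mifflin-St Jeor (female): BMR = 10(55) + 6.25(200.66) − 5(51) − 161 = 550 + 1254.125 − 255 − 161 = 1388.125 kcal/day.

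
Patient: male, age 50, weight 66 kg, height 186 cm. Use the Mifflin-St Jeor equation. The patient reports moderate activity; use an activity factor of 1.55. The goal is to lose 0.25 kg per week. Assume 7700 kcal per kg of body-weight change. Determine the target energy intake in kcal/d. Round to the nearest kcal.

2170 kcal/d

Mifflin-St Jeor (male): BMR = 10(66) + 6.25(186) − 5(50) + 5 = 660 + 1162.5 − 250 + 5 = 1577.5 kcal/day.
TEE = 1577.5 × 1.55 = 2445.125 kcal/day.
Required daily deficit = 0.25 × 7700 ÷ 7 = 275 kcal/day.
Target intake = 2445.125 − 275 = 2170.125 kcal/day.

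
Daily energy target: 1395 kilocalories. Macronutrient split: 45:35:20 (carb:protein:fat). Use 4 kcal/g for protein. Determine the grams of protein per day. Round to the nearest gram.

122 g/day

Protein energy = 35% × 1395 = 488.25 kcal.
At 4 kcal/g: 488.25 ÷ 4 = 122.0625 g.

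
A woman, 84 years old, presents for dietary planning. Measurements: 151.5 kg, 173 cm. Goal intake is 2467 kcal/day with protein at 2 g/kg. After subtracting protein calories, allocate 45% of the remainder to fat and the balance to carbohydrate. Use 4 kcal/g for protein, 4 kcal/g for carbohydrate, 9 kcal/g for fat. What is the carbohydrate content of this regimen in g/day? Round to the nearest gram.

Protein = 2 × 151.5 = 303 g → 303 × 4 = 1212 kcal.
Non-protein calories = 2467 − 1212 = 1255 kcal.
Fat: 45% × 1255 = 564.75 kcal; carbohydrate: 690.25 kcal.
Carbohydrate: 690.25 kcal ÷ 4 kcal/g = 172.5625 g.

173 g/day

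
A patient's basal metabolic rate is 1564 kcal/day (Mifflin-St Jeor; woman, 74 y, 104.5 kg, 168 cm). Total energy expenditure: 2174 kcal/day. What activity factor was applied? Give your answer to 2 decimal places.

1.39

Activity factor = TEE ÷ BMR = 2174 ÷ 1564 = 1.39.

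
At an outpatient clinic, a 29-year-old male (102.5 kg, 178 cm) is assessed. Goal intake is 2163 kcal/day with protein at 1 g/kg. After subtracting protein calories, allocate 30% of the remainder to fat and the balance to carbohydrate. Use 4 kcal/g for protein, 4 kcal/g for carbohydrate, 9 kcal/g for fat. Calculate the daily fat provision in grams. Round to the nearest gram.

58 g/day

Protein = 1 × 102.5 = 102.5 g → 102.5 × 4 = 410 kcal.
Non-protein calories = 2163 − 410 = 1753 kcal.
Fat: 30% × 1753 = 525.9 kcal; carbohydrate: 1227.1 kcal.
Fat: 525.9 kcal ÷ 9 kcal/g = 58.4333 g.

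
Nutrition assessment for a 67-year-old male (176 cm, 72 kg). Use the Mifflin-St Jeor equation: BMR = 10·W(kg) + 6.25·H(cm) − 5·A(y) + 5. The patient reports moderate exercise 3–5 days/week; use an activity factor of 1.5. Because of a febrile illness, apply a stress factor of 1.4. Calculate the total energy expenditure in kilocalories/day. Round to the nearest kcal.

Mifflin-St Jeor (male): BMR = 10(72) + 6.25(176) − 5(67) + 5 = 720 + 1100 − 335 + 5 = 1490 kcal/day.
TEE = BMR × activity factor = 1490 × 1.5 = 2235 kcal/day.
Apply stress factor: 2235 × 1.4 = 3129 kcal/day.

3129 kilocalories/day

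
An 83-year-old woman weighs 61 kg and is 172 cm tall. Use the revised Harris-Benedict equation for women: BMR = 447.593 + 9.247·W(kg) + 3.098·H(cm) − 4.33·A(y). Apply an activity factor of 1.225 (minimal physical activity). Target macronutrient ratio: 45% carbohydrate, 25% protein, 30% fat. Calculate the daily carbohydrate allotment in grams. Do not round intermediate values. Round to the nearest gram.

163 g/day

Harris-Benedict: BMR = 447.593 + 9.247(61) + 3.098(172) − 4.33(83) = 1185.126 kcal/day.
TEE = 1185.126 × 1.225 = 1451.7794 kcal/day.
Carbohydrate energy = 45% × 1451.7794 = 653.3007 kcal.
Carbohydrate = 653.3007 ÷ 4 kcal/g = 163.3252 g.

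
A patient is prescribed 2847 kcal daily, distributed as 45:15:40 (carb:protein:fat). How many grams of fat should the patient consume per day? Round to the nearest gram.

Fat energy = 40% × 2847 = 1138.8 kcal.
At 9 kcal/g: 1138.8 ÷ 9 = 126.5333 g.

127 g/day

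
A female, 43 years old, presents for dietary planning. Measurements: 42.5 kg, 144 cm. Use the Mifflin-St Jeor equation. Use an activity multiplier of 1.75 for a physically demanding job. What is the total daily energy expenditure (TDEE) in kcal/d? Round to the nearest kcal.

1661 kcal/d

Mifflin-St Jeor (female): BMR = 10(42.5) + 6.25(144) − 5(43) − 161 = 425 + 900 − 215 − 161 = 949 kcal/day.
TEE = BMR × activity factor = 949 × 1.75 = 1660.75 kcal/day.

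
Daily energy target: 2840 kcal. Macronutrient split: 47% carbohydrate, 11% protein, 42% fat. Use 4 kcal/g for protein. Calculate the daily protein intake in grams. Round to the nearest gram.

78 g/day

Protein energy = 11% × 2840 = 312.4 kcal.
At 4 kcal/g: 312.4 ÷ 4 = 78.1 g.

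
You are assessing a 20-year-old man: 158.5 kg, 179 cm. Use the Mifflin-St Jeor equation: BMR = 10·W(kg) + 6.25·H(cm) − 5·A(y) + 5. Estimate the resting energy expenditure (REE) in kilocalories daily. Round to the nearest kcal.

2609 kilocalories daily

Mifflin-St Jeor (male): BMR = 10(158.5) + 6.25(179) − 5(20) + 5 = 1585 + 1118.75 − 100 + 5 = 2608.75 kcal/day.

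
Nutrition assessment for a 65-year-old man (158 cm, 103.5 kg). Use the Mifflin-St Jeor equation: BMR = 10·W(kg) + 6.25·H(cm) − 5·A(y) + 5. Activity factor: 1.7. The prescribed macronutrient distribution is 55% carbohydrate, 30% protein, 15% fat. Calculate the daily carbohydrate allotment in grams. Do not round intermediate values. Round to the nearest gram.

Mifflin-St Jeor (male): BMR = 10(103.5) + 6.25(158) − 5(65) + 5 = 1035 + 987.5 − 325 + 5 = 1702.5 kcal/day.
TEE = 1702.5 × 1.7 = 2894.25 kcal/day.
Carbohydrate energy = 55% × 2894.25 = 1591.8375 kcal.
Carbohydrate = 1591.8375 ÷ 4 kcal/g = 397.9594 g.

398 g/day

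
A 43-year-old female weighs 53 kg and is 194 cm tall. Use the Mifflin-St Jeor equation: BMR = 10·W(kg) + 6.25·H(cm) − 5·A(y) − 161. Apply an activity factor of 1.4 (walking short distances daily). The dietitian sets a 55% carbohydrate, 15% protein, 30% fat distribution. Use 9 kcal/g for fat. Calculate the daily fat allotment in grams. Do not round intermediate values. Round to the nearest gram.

Mifflin-St Jeor (female): BMR = 10(53) + 6.25(194) − 5(43) − 161 = 530 + 1212.5 − 215 − 161 = 1366.5 kcal/day.
TEE = 1366.5 × 1.4 = 1913.1 kcal/day.
Fat energy = 30% × 1913.1 = 573.93 kcal.
Fat = 573.93 ÷ 9 kcal/g = 63.77 g.

64 g/day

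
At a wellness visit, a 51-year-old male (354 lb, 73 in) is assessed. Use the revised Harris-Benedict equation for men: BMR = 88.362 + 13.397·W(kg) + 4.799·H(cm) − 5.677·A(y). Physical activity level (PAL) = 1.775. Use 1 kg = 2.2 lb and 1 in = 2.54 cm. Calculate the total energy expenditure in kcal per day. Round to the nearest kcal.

5049 kcal per day

Convert to metric: weight = 354 ÷ 2.2 = 160.9091 kg; height = 73 × 2.54 = 185.42 cm.
Harris-Benedict: BMR = 88.362 + 13.397(160.9091) + 4.799(185.42) − 5.677(51) = 2844.3647 kcal/day.
TEE = BMR × activity factor = 2844.3647 × 1.775 = 5048.7473 kcal/day.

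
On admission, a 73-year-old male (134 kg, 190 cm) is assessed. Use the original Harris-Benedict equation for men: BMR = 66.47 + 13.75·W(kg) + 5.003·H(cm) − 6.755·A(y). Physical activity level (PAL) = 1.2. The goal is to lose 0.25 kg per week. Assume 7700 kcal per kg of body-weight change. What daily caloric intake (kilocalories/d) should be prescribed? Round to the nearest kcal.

2565 kilocalories/d

Harris-Benedict: BMR = 66.47 + 13.75(134) + 5.003(190) − 6.755(73) = 2366.425 kcal/day.
TEE = 2366.425 × 1.2 = 2839.71 kcal/day.
Required daily deficit = 0.25 × 7700 ÷ 7 = 275 kcal/day.
Target intake = 2839.71 − 275 = 2564.71 kcal/day.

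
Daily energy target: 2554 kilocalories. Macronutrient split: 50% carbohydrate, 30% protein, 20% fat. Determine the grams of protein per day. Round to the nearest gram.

Protein energy = 30% × 2554 = 766.2 kcal.
At 4 kcal/g: 766.2 ÷ 4 = 191.55 g.

192 g/day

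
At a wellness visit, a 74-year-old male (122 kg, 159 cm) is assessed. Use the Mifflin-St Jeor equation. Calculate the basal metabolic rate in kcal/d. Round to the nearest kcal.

Mifflin-St Jeor (male): BMR = 10(122) + 6.25(159) − 5(74) + 5 = 1220 + 993.75 − 370 + 5 = 1848.75 kcal/day.

1849 kcal/d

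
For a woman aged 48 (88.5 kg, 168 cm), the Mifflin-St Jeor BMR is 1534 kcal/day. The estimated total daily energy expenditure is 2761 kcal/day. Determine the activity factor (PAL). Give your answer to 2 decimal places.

Activity factor = TEE ÷ BMR = 2761 ÷ 1534 = 1.8.

1.80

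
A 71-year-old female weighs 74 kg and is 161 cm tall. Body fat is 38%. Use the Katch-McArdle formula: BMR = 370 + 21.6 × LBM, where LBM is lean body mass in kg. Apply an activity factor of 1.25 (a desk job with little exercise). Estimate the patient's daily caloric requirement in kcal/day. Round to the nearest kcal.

1701 kcal/day

LBM = 74 × (1 − 0.38) = 45.88 kg. Katch-McArdle: BMR = 370 + 21.6 × 45.88 = 1361.008 kcal/day.
TEE = BMR × activity factor = 1361.008 × 1.25 = 1701.26 kcal/day.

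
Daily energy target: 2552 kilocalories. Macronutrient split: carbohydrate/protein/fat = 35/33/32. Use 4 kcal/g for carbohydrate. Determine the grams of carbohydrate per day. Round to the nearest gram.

223 g/day

Carbohydrate energy = 35% × 2552 = 893.2 kcal.
At 4 kcal/g: 893.2 ÷ 4 = 223.3 g.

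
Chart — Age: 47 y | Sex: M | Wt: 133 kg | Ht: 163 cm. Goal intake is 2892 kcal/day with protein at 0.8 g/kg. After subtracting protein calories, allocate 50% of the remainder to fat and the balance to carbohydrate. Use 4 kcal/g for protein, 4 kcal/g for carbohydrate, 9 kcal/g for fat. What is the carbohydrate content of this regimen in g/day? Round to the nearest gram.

308 g/day

Protein = 0.8 × 133 = 106.4 g → 106.4 × 4 = 425.6 kcal.
Non-protein calories = 2892 − 425.6 = 2466.4 kcal.
Fat: 50% × 2466.4 = 1233.2 kcal; carbohydrate: 1233.2 kcal.
Carbohydrate: 1233.2 kcal ÷ 4 kcal/g = 308.3 g.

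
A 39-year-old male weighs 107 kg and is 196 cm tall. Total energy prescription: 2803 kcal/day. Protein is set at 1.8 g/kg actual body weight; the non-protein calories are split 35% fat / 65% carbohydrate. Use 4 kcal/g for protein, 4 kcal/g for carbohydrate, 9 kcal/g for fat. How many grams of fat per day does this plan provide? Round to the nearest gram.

Protein = 1.8 × 107 = 192.6 g → 192.6 × 4 = 770.4 kcal.
Non-protein calories = 2803 − 770.4 = 2032.6 kcal.
Fat: 35% × 2032.6 = 711.41 kcal; carbohydrate: 1321.19 kcal.
Fat: 711.41 kcal ÷ 9 kcal/g = 79.0456 g.

79 g/day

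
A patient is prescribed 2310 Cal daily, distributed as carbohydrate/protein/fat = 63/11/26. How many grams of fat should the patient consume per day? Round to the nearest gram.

Fat energy = 26% × 2310 = 600.6 kcal.
At 9 kcal/g: 600.6 ÷ 9 = 66.7333 g.

67 g/day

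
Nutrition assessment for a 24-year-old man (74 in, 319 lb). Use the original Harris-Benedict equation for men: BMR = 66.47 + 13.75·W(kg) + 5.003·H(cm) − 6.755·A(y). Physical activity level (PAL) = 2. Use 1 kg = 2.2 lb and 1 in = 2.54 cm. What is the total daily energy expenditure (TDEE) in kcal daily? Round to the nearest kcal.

Convert to metric: weight = 319 ÷ 2.2 = 145 kg; height = 74 × 2.54 = 187.96 cm.
Harris-Benedict: BMR = 66.47 + 13.75(145) + 5.003(187.96) − 6.755(24) = 2838.4639 kcal/day.
TEE = BMR × activity factor = 2838.4639 × 2 = 5676.9278 kcal/day.

5677 kcal daily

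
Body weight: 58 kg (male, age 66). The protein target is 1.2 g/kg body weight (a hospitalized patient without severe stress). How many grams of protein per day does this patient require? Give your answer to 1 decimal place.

69.6 g/day

Protein = 1.2 g/kg × 58 kg = 69.6 g/day.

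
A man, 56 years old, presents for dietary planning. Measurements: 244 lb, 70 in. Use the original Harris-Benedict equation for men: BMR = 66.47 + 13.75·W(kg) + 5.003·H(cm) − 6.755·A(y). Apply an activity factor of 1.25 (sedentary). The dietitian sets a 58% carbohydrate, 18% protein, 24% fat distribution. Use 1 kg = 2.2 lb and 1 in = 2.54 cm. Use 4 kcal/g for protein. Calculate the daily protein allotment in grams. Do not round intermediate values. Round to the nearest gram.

118 g/day

Convert to metric: weight = 244 ÷ 2.2 = 110.9091 kg; height = 70 × 2.54 = 177.8 cm.
Harris-Benedict: BMR = 66.47 + 13.75(110.9091) + 5.003(177.8) − 6.755(56) = 2102.7234 kcal/day.
TEE = 2102.7234 × 1.25 = 2628.4043 kcal/day.
Protein energy = 18% × 2628.4043 = 473.1128 kcal.
Protein = 473.1128 ÷ 4 kcal/g = 118.2782 g.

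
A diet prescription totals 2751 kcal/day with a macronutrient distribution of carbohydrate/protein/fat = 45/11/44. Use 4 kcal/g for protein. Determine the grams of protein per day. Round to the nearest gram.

Protein energy = 11% × 2751 = 302.61 kcal.
At 4 kcal/g: 302.61 ÷ 4 = 75.6525 g.

76 g/day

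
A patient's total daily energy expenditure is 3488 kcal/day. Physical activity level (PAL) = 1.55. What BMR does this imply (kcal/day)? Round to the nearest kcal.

2250 kcal/day

BMR = TEE ÷ activity factor = 3488 ÷ 1.55 = 2250.3226 kcal/day.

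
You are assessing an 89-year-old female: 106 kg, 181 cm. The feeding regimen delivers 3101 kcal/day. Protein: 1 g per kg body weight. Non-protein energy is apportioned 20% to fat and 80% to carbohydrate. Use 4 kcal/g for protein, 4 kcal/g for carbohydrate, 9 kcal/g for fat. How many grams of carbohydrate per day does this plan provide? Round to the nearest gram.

Protein = 1 × 106 = 106 g → 106 × 4 = 424 kcal.
Non-protein calories = 3101 − 424 = 2677 kcal.
Fat: 20% × 2677 = 535.4 kcal; carbohydrate: 2141.6 kcal.
Carbohydrate: 2141.6 kcal ÷ 4 kcal/g = 535.4 g.

535 g/day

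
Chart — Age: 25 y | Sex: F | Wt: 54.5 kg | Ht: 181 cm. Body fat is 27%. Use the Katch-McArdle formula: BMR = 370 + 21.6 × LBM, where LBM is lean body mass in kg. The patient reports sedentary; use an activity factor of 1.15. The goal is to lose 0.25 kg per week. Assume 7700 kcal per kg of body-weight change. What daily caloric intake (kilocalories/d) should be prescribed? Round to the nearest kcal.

LBM = 54.5 × (1 − 0.27) = 39.785 kg. Katch-McArdle: BMR = 370 + 21.6 × 39.785 = 1229.356 kcal/day.
TEE = 1229.356 × 1.15 = 1413.7594 kcal/day.
Required daily deficit = 0.25 × 7700 ÷ 7 = 275 kcal/day.
Target intake = 1413.7594 − 275 = 1138.7594 kcal/day.

1139 kilocalories/d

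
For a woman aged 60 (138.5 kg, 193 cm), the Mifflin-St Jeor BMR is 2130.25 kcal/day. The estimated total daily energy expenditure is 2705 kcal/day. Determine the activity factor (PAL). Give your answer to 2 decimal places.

1.27

Activity factor = TEE ÷ BMR = 2705 ÷ 2130.25 = 1.27.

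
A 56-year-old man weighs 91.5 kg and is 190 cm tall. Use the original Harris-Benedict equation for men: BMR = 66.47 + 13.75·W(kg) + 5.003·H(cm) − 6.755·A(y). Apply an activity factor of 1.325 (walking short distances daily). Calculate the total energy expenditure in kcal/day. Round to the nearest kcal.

Harris-Benedict: BMR = 66.47 + 13.75(91.5) + 5.003(190) − 6.755(56) = 1896.885 kcal/day.
TEE = BMR × activity factor = 1896.885 × 1.325 = 2513.3726 kcal/day.

2513 kcal/day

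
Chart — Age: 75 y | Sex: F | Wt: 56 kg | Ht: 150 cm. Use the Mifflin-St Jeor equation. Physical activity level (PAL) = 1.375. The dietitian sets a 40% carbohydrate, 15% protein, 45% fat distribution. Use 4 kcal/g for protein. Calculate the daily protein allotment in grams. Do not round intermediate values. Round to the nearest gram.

Mifflin-St Jeor (female): BMR = 10(56) + 6.25(150) − 5(75) − 161 = 560 + 937.5 − 375 − 161 = 961.5 kcal/day.
TEE = 961.5 × 1.375 = 1322.0625 kcal/day.
Protein energy = 15% × 1322.0625 = 198.3094 kcal.
Protein = 198.3094 ÷ 4 kcal/g = 49.5773 g.

50 g/day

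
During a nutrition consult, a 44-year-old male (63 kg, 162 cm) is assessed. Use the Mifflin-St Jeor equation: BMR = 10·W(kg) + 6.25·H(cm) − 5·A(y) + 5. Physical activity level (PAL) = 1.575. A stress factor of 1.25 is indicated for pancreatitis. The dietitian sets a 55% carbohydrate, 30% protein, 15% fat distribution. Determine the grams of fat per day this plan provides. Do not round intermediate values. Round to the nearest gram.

47 g/day

Mifflin-St Jeor (male): BMR = 10(63) + 6.25(162) − 5(44) + 5 = 630 + 1012.5 − 220 + 5 = 1427.5 kcal/day.
TEE = 1427.5 × 1.575 = 2248.3125 kcal/day.
With stress factor 1.25: 2248.3125 × 1.25 = 2810.3906 kcal/day.
Fat energy = 15% × 2810.3906 = 421.5586 kcal.
Fat = 421.5586 ÷ 9 kcal/g = 46.8398 g.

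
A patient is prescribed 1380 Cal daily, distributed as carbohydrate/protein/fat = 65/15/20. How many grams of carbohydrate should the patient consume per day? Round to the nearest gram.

224 g/day

Carbohydrate energy = 65% × 1380 = 897 kcal.
At 4 kcal/g: 897 ÷ 4 = 224.25 g.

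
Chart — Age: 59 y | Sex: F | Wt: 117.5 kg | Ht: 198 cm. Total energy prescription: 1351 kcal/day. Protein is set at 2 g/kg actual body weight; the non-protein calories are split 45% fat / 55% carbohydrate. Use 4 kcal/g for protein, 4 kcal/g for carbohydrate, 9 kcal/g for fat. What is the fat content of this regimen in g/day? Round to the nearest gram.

Protein = 2 × 117.5 = 235 g → 235 × 4 = 940 kcal.
Non-protein calories = 1351 − 940 = 411 kcal.
Fat: 45% × 411 = 184.95 kcal; carbohydrate: 226.05 kcal.
Fat: 184.95 kcal ÷ 9 kcal/g = 20.55 g.

21 g/day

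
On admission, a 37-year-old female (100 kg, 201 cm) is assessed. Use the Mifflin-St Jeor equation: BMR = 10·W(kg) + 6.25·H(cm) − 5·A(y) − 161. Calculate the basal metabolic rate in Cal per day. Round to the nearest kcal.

Mifflin-St Jeor (female): BMR = 10(100) + 6.25(201) − 5(37) − 161 = 1000 + 1256.25 − 185 − 161 = 1910.25 kcal/day.

1910 Cal per day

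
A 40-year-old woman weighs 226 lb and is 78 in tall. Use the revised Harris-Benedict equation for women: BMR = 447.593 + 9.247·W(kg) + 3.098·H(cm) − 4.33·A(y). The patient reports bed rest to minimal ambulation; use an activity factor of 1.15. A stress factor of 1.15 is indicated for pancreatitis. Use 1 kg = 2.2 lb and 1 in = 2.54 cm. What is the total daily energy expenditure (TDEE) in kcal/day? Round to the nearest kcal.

2431 kcal/day

Convert to metric: weight = 226 ÷ 2.2 = 102.7273 kg; height = 78 × 2.54 = 198.12 cm.
Harris-Benedict: BMR = 447.593 + 9.247(102.7273) + 3.098(198.12) − 4.33(40) = 1838.0879 kcal/day.
TEE = BMR × activity factor = 1838.0879 × 1.15 = 2113.801 kcal/day.
Apply stress factor: 2113.801 × 1.15 = 2430.8712 kcal/day.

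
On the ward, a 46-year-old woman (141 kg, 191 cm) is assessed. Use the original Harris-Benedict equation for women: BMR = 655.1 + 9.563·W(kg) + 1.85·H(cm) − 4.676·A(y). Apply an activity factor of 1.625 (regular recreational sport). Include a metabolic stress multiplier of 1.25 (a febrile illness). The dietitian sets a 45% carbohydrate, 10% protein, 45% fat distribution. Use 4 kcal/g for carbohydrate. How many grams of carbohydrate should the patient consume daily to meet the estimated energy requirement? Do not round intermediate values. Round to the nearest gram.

Harris-Benedict: BMR = 655.1 + 9.563(141) + 1.85(191) − 4.676(46) = 2141.737 kcal/day.
TEE = 2141.737 × 1.625 = 3480.3226 kcal/day.
With stress factor 1.25: 3480.3226 × 1.25 = 4350.4033 kcal/day.
Carbohydrate energy = 45% × 4350.4033 = 1957.6815 kcal.
Carbohydrate = 1957.6815 ÷ 4 kcal/g = 489.4204 g.

489 g/day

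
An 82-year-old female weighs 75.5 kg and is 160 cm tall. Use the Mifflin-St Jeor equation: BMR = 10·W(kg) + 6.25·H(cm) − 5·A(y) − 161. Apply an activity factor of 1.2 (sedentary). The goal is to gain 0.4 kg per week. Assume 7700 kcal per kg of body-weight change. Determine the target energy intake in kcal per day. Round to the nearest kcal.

Mifflin-St Jeor (female): BMR = 10(75.5) + 6.25(160) − 5(82) − 161 = 755 + 1000 − 410 − 161 = 1184 kcal/day.
TEE = 1184 × 1.2 = 1420.8 kcal/day.
Required daily surplus = 0.4 × 7700 ÷ 7 = 440 kcal/day.
Target intake = 1420.8 + 440 = 1860.8 kcal/day.

1861 kcal per day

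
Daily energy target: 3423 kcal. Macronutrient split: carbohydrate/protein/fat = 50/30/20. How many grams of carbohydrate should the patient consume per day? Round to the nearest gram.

Carbohydrate energy = 50% × 3423 = 1711.5 kcal.
At 4 kcal/g: 1711.5 ÷ 4 = 427.875 g.

428 g/day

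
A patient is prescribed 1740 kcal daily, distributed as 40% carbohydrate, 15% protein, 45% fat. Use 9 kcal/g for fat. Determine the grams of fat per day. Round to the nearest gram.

87 g/day

Fat energy = 45% × 1740 = 783 kcal.
At 9 kcal/g: 783 ÷ 9 = 87 g.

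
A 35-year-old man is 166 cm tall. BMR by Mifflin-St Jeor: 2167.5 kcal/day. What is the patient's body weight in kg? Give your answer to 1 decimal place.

130.0 kg

2167.5 = 10·W + 6.25(166) − 5(35) + 5
10·W = 2167.5 − 867.5 = 1300, so W = 130 kg.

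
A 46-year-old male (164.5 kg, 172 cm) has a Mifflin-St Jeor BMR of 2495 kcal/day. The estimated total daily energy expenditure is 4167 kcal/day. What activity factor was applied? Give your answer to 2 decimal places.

Activity factor = TEE ÷ BMR = 4167 ÷ 2495 = 1.67.

1.67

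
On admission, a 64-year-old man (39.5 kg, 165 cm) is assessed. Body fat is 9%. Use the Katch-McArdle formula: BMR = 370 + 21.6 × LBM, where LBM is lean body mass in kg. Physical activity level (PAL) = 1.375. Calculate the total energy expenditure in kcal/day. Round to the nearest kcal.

1576 kcal/day

LBM = 39.5 × (1 − 0.09) = 35.945 kg. Katch-McArdle: BMR = 370 + 21.6 × 35.945 = 1146.412 kcal/day.
TEE = BMR × activity factor = 1146.412 × 1.375 = 1576.3165 kcal/day.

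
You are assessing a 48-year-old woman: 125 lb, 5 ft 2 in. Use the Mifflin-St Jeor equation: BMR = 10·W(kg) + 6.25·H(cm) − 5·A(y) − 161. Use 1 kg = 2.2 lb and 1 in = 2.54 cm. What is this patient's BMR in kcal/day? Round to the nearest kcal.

Convert to metric: weight = 125 ÷ 2.2 = 56.8182 kg; height = (5×12 + 2) × 2.54 = 62 × 2.54 = 157.48 cm.
Mifflin-St Jeor (female): BMR = 10(56.8182) + 6.25(157.48) − 5(48) − 161 = 568.1818 + 984.25 − 240 − 161 = 1151.4318 kcal/day.

1151 kcal/day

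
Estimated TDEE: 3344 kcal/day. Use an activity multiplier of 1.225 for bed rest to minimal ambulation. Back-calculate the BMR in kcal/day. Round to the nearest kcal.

BMR = TEE ÷ activity factor = 3344 ÷ 1.225 = 2729.7959 kcal/day.

2730 kcal/day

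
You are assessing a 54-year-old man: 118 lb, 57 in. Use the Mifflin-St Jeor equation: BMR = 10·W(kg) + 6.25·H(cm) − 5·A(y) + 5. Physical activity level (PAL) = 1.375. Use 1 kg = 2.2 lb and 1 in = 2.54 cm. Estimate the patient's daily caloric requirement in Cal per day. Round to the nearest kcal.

Convert to metric: weight = 118 ÷ 2.2 = 53.6364 kg; height = 57 × 2.54 = 144.78 cm.
Mifflin-St Jeor (male): BMR = 10(53.6364) + 6.25(144.78) − 5(54) + 5 = 536.3636 + 904.875 − 270 + 5 = 1176.2386 kcal/day.
TEE = BMR × activity factor = 1176.2386 × 1.375 = 1617.3281 kcal/day.

1617 Cal per day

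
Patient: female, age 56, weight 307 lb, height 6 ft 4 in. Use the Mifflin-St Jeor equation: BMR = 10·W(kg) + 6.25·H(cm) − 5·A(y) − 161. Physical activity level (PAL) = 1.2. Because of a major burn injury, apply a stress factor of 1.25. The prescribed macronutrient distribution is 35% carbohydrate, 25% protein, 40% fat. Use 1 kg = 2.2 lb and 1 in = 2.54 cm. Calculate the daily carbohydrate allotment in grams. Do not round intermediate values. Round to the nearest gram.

Convert to metric: weight = 307 ÷ 2.2 = 139.5455 kg; height = (6×12 + 4) × 2.54 = 76 × 2.54 = 193.04 cm.
Mifflin-St Jeor (female): BMR = 10(139.5455) + 6.25(193.04) − 5(56) − 161 = 1395.4545 + 1206.5 − 280 − 161 = 2160.9545 kcal/day.
TEE = 2160.9545 × 1.2 = 2593.1455 kcal/day.
With stress factor 1.25: 2593.1455 × 1.25 = 3241.4318 kcal/day.
Carbohydrate energy = 35% × 3241.4318 = 1134.5011 kcal.
Carbohydrate = 1134.5011 ÷ 4 kcal/g = 283.6253 g.

284 g/day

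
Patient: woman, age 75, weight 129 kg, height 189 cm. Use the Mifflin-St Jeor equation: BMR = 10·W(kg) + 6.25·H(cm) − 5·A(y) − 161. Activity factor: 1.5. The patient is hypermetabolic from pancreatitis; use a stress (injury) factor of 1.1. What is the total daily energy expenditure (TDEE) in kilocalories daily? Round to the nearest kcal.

Mifflin-St Jeor (female): BMR = 10(129) + 6.25(189) − 5(75) − 161 = 1290 + 1181.25 − 375 − 161 = 1935.25 kcal/day.
TEE = BMR × activity factor = 1935.25 × 1.5 = 2902.875 kcal/day.
Apply stress factor: 2902.875 × 1.1 = 3193.1625 kcal/day.

3193 kilocalories daily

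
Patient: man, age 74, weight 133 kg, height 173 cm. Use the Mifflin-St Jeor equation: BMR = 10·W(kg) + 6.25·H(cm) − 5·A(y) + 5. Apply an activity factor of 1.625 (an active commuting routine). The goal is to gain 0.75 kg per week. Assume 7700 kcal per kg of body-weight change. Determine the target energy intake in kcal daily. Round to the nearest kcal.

4150 kcal daily

Mifflin-St Jeor (male): BMR = 10(133) + 6.25(173) − 5(74) + 5 = 1330 + 1081.25 − 370 + 5 = 2046.25 kcal/day.
TEE = 2046.25 × 1.625 = 3325.1563 kcal/day.
Required daily surplus = 0.75 × 7700 ÷ 7 = 825 kcal/day.
Target intake = 3325.1563 + 825 = 4150.1563 kcal/day.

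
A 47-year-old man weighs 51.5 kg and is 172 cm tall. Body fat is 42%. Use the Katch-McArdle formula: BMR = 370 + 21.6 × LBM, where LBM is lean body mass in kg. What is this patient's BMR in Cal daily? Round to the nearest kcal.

1015 Cal daily

LBM = 51.5 × (1 − 0.42) = 29.87 kg. Katch-McArdle: BMR = 370 + 21.6 × 29.87 = 1015.192 kcal/day.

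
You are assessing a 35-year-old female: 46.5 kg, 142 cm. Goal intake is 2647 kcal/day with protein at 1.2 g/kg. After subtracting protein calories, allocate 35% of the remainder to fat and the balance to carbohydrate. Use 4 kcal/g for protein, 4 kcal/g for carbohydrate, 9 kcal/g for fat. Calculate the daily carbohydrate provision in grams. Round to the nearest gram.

394 g/day

Protein = 1.2 × 46.5 = 55.8 g → 55.8 × 4 = 223.2 kcal.
Non-protein calories = 2647 − 223.2 = 2423.8 kcal.
Fat: 35% × 2423.8 = 848.33 kcal; carbohydrate: 1575.47 kcal.
Carbohydrate: 1575.47 kcal ÷ 4 kcal/g = 393.8675 g.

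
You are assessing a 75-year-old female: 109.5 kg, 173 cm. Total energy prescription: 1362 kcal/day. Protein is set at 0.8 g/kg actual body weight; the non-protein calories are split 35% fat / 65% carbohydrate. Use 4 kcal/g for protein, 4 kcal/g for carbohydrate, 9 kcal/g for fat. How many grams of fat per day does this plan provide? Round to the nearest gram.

39 g/day

Protein = 0.8 × 109.5 = 87.6 g → 87.6 × 4 = 350.4 kcal.
Non-protein calories = 1362 − 350.4 = 1011.6 kcal.
Fat: 35% × 1011.6 = 354.06 kcal; carbohydrate: 657.54 kcal.
Fat: 354.06 kcal ÷ 9 kcal/g = 39.34 g.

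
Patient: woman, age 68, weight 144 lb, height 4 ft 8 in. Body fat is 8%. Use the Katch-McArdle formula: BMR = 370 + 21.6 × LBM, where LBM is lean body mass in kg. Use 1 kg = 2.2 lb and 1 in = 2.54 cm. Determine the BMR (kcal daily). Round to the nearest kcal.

Convert to metric: weight = 144 ÷ 2.2 = 65.4545 kg; height = (4×12 + 8) × 2.54 = 56 × 2.54 = 142.24 cm.
LBM = 65.4545 × (1 − 0.08) = 60.2182 kg. Katch-McArdle: BMR = 370 + 21.6 × 60.2182 = 1670.7127 kcal/day.

1671 kcal daily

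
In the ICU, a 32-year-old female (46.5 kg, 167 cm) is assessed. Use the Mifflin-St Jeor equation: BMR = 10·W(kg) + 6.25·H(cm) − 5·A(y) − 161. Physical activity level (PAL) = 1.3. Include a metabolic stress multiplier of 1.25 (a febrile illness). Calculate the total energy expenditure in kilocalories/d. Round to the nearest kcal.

1930 kilocalories/d

Mifflin-St Jeor (female): BMR = 10(46.5) + 6.25(167) − 5(32) − 161 = 465 + 1043.75 − 160 − 161 = 1187.75 kcal/day.
TEE = BMR × activity factor = 1187.75 × 1.3 = 1544.075 kcal/day.
Apply stress factor: 1544.075 × 1.25 = 1930.0938 kcal/day.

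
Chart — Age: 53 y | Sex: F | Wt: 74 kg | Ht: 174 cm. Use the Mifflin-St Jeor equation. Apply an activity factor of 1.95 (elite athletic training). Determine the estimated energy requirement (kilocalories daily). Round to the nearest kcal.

2733 kilocalories daily

Mifflin-St Jeor (female): BMR = 10(74) + 6.25(174) − 5(53) − 161 = 740 + 1087.5 − 265 − 161 = 1401.5 kcal/day.
TEE = BMR × activity factor = 1401.5 × 1.95 = 2732.925 kcal/day.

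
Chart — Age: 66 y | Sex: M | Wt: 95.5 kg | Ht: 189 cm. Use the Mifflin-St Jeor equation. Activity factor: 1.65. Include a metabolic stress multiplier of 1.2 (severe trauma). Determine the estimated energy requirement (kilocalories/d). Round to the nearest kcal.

Mifflin-St Jeor (male): BMR = 10(95.5) + 6.25(189) − 5(66) + 5 = 955 + 1181.25 − 330 + 5 = 1811.25 kcal/day.
TEE = BMR × activity factor = 1811.25 × 1.65 = 2988.5625 kcal/day.
Apply stress factor: 2988.5625 × 1.2 = 3586.275 kcal/day.

3586 kilocalories/d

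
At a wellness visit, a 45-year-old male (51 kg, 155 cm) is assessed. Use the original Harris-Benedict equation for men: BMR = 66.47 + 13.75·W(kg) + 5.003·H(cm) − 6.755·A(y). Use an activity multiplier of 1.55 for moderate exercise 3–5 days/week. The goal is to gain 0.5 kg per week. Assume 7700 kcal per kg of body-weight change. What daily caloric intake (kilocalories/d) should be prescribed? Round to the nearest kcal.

2471 kilocalories/d

Harris-Benedict: BMR = 66.47 + 13.75(51) + 5.003(155) − 6.755(45) = 1239.21 kcal/day.
TEE = 1239.21 × 1.55 = 1920.7755 kcal/day.
Required daily surplus = 0.5 × 7700 ÷ 7 = 550 kcal/day.
Target intake = 1920.7755 + 550 = 2470.7755 kcal/day.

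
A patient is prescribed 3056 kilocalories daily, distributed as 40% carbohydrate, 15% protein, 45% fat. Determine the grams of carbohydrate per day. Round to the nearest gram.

306 g/day

Carbohydrate energy = 40% × 3056 = 1222.4 kcal.
At 4 kcal/g: 1222.4 ÷ 4 = 305.6 g.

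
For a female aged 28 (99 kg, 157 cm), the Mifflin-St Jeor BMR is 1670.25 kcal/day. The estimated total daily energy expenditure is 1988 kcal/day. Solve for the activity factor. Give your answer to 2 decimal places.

Activity factor = TEE ÷ BMR = 1988 ÷ 1670.25 = 1.19.

1.19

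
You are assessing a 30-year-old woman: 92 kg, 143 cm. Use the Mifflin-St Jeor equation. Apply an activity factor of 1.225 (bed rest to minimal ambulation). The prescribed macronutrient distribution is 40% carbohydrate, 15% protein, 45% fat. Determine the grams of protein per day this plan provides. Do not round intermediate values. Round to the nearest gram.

69 g/day

Mifflin-St Jeor (female): BMR = 10(92) + 6.25(143) − 5(30) − 161 = 920 + 893.75 − 150 − 161 = 1502.75 kcal/day.
TEE = 1502.75 × 1.225 = 1840.8688 kcal/day.
Protein energy = 15% × 1840.8688 = 276.1303 kcal.
Protein = 276.1303 ÷ 4 kcal/g = 69.0326 g.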